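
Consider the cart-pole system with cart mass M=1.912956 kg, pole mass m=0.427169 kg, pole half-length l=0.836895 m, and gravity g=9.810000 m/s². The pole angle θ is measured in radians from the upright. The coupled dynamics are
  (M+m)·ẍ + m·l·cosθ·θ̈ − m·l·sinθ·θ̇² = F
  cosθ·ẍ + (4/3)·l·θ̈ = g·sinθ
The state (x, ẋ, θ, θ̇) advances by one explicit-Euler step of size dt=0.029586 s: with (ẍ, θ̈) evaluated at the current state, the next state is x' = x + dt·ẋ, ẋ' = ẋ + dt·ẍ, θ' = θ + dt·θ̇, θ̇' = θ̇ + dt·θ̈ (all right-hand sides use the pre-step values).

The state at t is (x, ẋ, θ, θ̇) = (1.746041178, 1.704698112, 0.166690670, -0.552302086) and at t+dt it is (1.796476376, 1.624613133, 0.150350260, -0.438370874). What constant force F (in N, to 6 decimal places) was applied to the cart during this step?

F = -4.994890 N

ẍ = (ẋ'−ẋ)/dt = (1.624613133−1.704698112)/0.029586 = -2.706854
θ̈ = (θ̇'−θ̇)/dt = (-0.438370874−-0.552302086)/0.029586 = 3.850849
sinθ=0.165920, cosθ=0.986139
F = (M+m)·ẍ + m·l·cosθ·θ̈ − m·l·sinθ·θ̇² = -6.334376 + 1.357580 − 0.018093 = -4.994890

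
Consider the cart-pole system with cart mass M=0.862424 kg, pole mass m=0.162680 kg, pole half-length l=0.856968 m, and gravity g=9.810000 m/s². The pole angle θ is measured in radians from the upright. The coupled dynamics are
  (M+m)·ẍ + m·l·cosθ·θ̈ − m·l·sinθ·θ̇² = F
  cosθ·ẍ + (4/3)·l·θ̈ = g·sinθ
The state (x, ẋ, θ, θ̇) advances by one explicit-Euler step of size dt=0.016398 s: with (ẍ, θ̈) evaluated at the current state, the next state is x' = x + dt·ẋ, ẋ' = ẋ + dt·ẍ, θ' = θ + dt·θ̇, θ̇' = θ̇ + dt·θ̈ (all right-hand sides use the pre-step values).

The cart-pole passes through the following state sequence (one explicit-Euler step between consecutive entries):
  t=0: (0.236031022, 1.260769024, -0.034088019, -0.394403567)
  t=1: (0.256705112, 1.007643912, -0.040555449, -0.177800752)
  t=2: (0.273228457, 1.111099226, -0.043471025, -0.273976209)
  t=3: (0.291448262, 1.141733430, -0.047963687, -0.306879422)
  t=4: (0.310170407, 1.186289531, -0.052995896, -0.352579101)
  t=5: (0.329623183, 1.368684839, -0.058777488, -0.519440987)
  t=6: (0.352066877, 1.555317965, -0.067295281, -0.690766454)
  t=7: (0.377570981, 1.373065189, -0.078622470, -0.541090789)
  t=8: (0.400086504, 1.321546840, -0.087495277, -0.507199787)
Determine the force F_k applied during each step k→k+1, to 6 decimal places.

step 0→1:
  ẍ = (ẋ'−ẋ)/dt = (1.007643912−1.260769024)/0.016398 = -15.436341
  θ̈ = (θ̇'−θ̇)/dt = (-0.177800752−-0.394403567)/0.016398 = 13.209100
  sinθ=-0.034081, cosθ=0.999419
  F = (M+m)·ẍ + m·l·cosθ·θ̈ − m·l·sinθ·θ̇² = -15.823854 + 1.840431 − -0.000739 = -13.982684
step 1→2:
  ẍ = (ẋ'−ẋ)/dt = (1.111099226−1.007643912)/0.016398 = 6.309020
  θ̈ = (θ̇'−θ̇)/dt = (-0.273976209−-0.177800752)/0.016398 = -5.865072
  sinθ=-0.040544, cosθ=0.999178
  F = (M+m)·ẍ + m·l·cosθ·θ̈ − m·l·sinθ·θ̇² = 6.467402 + -0.816987 − -0.000179 = 5.650594
step 2→3:
  ẍ = (ẋ'−ẋ)/dt = (1.141733430−1.111099226)/0.016398 = 1.868167
  θ̈ = (θ̇'−θ̇)/dt = (-0.306879422−-0.273976209)/0.016398 = -2.006538
  sinθ=-0.043457, cosθ=0.999055
  F = (M+m)·ẍ + m·l·cosθ·θ̈ − m·l·sinθ·θ̇² = 1.915066 + -0.279470 − -0.000455 = 1.636050
step 3→4:
  ẍ = (ẋ'−ẋ)/dt = (1.186289531−1.141733430)/0.016398 = 2.717167
  θ̈ = (θ̇'−θ̇)/dt = (-0.352579101−-0.306879422)/0.016398 = -2.786906
  sinθ=-0.047945, cosθ=0.998850
  F = (M+m)·ẍ + m·l·cosθ·θ̈ − m·l·sinθ·θ̇² = 2.785379 + -0.388080 − -0.000629 = 2.397928
step 4→5:
  ẍ = (ẋ'−ẋ)/dt = (1.368684839−1.186289531)/0.016398 = 11.123022
  θ̈ = (θ̇'−θ̇)/dt = (-0.519440987−-0.352579101)/0.016398 = -10.175746
  sinθ=-0.052971, cosθ=0.998596
  F = (M+m)·ẍ + m·l·cosθ·θ̈ − m·l·sinθ·θ̇² = 11.402254 + -1.416625 − -0.000918 = 9.986547
step 5→6:
  ẍ = (ẋ'−ẋ)/dt = (1.555317965−1.368684839)/0.016398 = 11.381457
  θ̈ = (θ̇'−θ̇)/dt = (-0.690766454−-0.519440987)/0.016398 = -10.447949
  sinθ=-0.058744, cosθ=0.998273
  F = (M+m)·ẍ + m·l·cosθ·θ̈ − m·l·sinθ·θ̇² = 11.667177 + -1.454049 − -0.002210 = 10.215337
step 6→7:
  ẍ = (ẋ'−ẋ)/dt = (1.373065189−1.555317965)/0.016398 = -11.114330
  θ̈ = (θ̇'−θ̇)/dt = (-0.541090789−-0.690766454)/0.016398 = 9.127678
  sinθ=-0.067245, cosθ=0.997737
  F = (M+m)·ẍ + m·l·cosθ·θ̈ − m·l·sinθ·θ̇² = -11.393344 + 1.269624 − -0.004473 = -10.119247
step 7→8:
  ẍ = (ẋ'−ẋ)/dt = (1.321546840−1.373065189)/0.016398 = -3.141746
  θ̈ = (θ̇'−θ̇)/dt = (-0.507199787−-0.541090789)/0.016398 = 2.066777
  sinθ=-0.078541, cosθ=0.996911
  F = (M+m)·ẍ + m·l·cosθ·θ̈ − m·l·sinθ·θ̇² = -3.220616 + 0.287242 − -0.003206 = -2.930168

F_0 = -13.982684 N
F_1 = 5.650594 N
F_2 = 1.636050 N
F_3 = 2.397928 N
F_4 = 9.986547 N
F_5 = 10.215337 N
F_6 = -10.119247 N
F_7 = -2.930168 N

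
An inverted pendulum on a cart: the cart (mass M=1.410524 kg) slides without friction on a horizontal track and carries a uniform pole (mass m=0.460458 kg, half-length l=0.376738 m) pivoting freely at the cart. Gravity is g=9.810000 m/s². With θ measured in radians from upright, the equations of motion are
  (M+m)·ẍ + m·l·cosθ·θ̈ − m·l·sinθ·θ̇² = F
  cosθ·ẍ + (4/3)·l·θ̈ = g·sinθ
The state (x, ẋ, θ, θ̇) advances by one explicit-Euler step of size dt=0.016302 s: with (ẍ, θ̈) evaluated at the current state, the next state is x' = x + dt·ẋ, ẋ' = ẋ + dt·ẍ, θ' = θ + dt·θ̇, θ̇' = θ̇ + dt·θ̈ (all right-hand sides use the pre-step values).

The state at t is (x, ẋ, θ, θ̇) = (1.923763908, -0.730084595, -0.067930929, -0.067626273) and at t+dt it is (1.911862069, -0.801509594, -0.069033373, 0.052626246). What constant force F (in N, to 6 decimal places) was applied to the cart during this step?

F = -6.920726 N

ẍ = (ẋ'−ẋ)/dt = (-0.801509594−-0.730084595)/0.016302 = -4.381364
θ̈ = (θ̇'−θ̇)/dt = (0.052626246−-0.067626273)/0.016302 = 7.376550
sinθ=-0.067879, cosθ=0.997694
F = (M+m)·ẍ + m·l·cosθ·θ̈ − m·l·sinθ·θ̇² = -8.197454 + 1.276674 − -0.000054 = -6.920726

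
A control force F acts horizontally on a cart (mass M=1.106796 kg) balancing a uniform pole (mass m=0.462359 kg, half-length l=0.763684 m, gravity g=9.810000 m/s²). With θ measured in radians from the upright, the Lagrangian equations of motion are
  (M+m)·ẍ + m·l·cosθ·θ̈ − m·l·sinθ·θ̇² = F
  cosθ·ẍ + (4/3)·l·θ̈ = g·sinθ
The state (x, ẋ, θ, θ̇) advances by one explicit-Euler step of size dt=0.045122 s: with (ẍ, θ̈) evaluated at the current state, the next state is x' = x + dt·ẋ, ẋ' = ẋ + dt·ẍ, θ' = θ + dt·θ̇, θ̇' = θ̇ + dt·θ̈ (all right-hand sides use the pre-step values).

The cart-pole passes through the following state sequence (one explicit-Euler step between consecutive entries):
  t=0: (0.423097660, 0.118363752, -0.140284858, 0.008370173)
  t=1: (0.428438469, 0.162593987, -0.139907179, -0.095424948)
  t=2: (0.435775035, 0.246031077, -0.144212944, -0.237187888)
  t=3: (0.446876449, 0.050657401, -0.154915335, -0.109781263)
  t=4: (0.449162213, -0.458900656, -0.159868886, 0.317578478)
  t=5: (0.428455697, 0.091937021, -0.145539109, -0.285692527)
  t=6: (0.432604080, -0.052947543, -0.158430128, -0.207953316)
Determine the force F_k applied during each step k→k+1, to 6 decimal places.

F_0 = 0.733891 N
F_1 = 1.803535 N
F_2 = -5.804773 N
F_3 = -14.415450 N
F_4 = 14.500889 N
F_5 = -4.432395 N

step 0→1:
  ẍ = (ẋ'−ẋ)/dt = (0.162593987−0.118363752)/0.045122 = 0.980237
  θ̈ = (θ̇'−θ̇)/dt = (-0.095424948−0.008370173)/0.045122 = -2.300322
  sinθ=-0.139825, cosθ=0.990176
  F = (M+m)·ẍ + m·l·cosθ·θ̈ − m·l·sinθ·θ̇² = 1.538143 + -0.804256 − -0.000003 = 0.733891
step 1→2:
  ẍ = (ẋ'−ẋ)/dt = (0.246031077−0.162593987)/0.045122 = 1.849144
  θ̈ = (θ̇'−θ̇)/dt = (-0.237187888−-0.095424948)/0.045122 = -3.141770
  sinθ=-0.139451, cosθ=0.990229
  F = (M+m)·ẍ + m·l·cosθ·θ̈ − m·l·sinθ·θ̇² = 2.901594 + -1.098507 − -0.000448 = 1.803535
step 2→3:
  ẍ = (ẋ'−ẋ)/dt = (0.050657401−0.246031077)/0.045122 = -4.329898
  θ̈ = (θ̇'−θ̇)/dt = (-0.109781263−-0.237187888)/0.045122 = 2.823603
  sinθ=-0.143714, cosθ=0.989619
  F = (M+m)·ẍ + m·l·cosθ·θ̈ − m·l·sinθ·θ̇² = -6.794282 + 0.986654 − -0.002855 = -5.804773
step 3→4:
  ẍ = (ẋ'−ẋ)/dt = (-0.458900656−0.050657401)/0.045122 = -11.292896
  θ̈ = (θ̇'−θ̇)/dt = (0.317578478−-0.109781263)/0.045122 = 9.471206
  sinθ=-0.154296, cosθ=0.988025
  F = (M+m)·ẍ + m·l·cosθ·θ̈ − m·l·sinθ·θ̇² = -17.720304 + 3.304198 − -0.000657 = -14.415450
step 4→5:
  ẍ = (ẋ'−ẋ)/dt = (0.091937021−-0.458900656)/0.045122 = 12.207741
  θ̈ = (θ̇'−θ̇)/dt = (-0.285692527−0.317578478)/0.045122 = -13.369775
  sinθ=-0.159189, cosθ=0.987248
  F = (M+m)·ẍ + m·l·cosθ·θ̈ − m·l·sinθ·θ̇² = 19.155837 + -4.660617 − -0.005669 = 14.500889
step 5→6:
  ẍ = (ẋ'−ẋ)/dt = (-0.052947543−0.091937021)/0.045122 = -3.210952
  θ̈ = (θ̇'−θ̇)/dt = (-0.207953316−-0.285692527)/0.045122 = 1.722867
  sinθ=-0.145026, cosθ=0.989428
  F = (M+m)·ẍ + m·l·cosθ·θ̈ − m·l·sinθ·θ̇² = -5.038481 + 0.601906 − -0.004180 = -4.432395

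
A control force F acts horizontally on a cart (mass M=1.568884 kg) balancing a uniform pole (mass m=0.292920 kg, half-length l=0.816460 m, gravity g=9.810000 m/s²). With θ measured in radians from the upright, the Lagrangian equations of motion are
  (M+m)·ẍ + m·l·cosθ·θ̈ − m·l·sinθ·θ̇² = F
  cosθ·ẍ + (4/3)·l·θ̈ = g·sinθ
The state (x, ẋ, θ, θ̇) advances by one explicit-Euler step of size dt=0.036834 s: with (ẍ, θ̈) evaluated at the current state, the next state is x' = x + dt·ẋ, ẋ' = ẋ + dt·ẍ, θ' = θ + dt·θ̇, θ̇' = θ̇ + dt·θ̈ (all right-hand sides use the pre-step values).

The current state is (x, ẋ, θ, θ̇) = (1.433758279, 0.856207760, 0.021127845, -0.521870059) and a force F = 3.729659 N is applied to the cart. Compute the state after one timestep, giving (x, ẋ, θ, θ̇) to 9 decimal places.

(1.465295836, 0.938872023, 0.001905283, -0.590776081)

sinθ=0.021126273, cosθ=0.999776815
temp = (F + m·l·θ̇²·sinθ)/(M+m) = (3.729659 + 0.001376042)/1.861804 = 2.003989164
θ̈ = (g·sinθ − cosθ·temp)/(l·(4/3 − m·cos²θ/(M+m))) = -1.870717858
ẍ = temp − m·l·θ̈·cosθ/(M+m) = 2.244238022
Euler: x'=1.433758279+0.036834·0.856207760=1.465295836, ẋ'=0.856207760+0.036834·2.244238022=0.938872023
       θ'=0.021127845+0.036834·-0.521870059=0.001905283, θ̇'=-0.521870059+0.036834·-1.870717858=-0.590776081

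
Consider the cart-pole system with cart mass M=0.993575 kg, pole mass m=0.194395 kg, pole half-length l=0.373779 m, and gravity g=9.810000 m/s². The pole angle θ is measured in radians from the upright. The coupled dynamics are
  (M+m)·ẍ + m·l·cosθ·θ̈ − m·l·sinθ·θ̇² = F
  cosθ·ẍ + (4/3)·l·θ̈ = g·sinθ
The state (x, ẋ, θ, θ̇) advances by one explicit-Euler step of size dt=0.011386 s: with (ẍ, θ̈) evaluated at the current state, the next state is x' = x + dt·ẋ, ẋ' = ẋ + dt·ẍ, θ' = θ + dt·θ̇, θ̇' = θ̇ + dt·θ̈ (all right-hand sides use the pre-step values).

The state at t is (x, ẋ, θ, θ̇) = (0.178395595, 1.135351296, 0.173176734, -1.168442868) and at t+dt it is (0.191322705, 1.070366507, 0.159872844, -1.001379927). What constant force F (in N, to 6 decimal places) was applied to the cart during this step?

F = -5.747168 N

ẍ = (ẋ'−ẋ)/dt = (1.070366507−1.135351296)/0.011386 = -5.707429
θ̈ = (θ̇'−θ̇)/dt = (-1.001379927−-1.168442868)/0.011386 = 14.672663
sinθ=0.172312, cosθ=0.985042
F = (M+m)·ẍ + m·l·cosθ·θ̈ − m·l·sinθ·θ̇² = -6.780255 + 1.050180 − 0.017094 = -5.747168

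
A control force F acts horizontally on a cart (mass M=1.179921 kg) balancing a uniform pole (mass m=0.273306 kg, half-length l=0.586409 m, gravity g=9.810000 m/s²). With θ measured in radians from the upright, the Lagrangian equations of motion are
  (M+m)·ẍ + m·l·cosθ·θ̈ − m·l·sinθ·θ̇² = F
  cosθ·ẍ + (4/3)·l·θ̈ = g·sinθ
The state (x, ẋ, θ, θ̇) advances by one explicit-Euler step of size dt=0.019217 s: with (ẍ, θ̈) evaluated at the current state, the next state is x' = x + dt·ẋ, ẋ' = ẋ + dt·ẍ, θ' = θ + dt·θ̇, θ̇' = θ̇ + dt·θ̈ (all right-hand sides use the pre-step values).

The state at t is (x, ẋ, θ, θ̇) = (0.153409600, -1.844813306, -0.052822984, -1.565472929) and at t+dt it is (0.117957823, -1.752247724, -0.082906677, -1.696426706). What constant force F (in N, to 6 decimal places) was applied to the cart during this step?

ẍ = (ẋ'−ẋ)/dt = (-1.752247724−-1.844813306)/0.019217 = 4.816859
θ̈ = (θ̇'−θ̇)/dt = (-1.696426706−-1.565472929)/0.019217 = -6.814476
sinθ=-0.052798, cosθ=0.998605
F = (M+m)·ẍ + m·l·cosθ·θ̈ − m·l·sinθ·θ̇² = 6.999990 + -1.090627 − -0.020738 = 5.930101

F = 5.930101 N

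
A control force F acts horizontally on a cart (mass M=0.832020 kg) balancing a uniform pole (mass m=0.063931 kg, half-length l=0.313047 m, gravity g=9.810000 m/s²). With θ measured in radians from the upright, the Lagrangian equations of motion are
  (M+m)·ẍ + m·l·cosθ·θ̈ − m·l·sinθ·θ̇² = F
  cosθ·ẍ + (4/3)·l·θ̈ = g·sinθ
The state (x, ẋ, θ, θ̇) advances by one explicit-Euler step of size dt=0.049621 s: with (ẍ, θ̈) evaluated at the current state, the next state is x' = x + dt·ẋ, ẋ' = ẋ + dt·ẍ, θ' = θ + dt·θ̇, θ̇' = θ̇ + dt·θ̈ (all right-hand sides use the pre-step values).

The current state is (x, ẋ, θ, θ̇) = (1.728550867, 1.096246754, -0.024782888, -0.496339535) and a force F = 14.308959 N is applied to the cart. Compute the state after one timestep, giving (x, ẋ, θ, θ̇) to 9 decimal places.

(1.782947727, 1.934183099, -0.049411752, -2.532156027)

sinθ=-0.024780351, cosθ=0.999692920
temp = (F + m·l·θ̇²·sinθ)/(M+m) = (14.308959 + -0.000122176)/0.895951 = 15.970557345
θ̈ = (g·sinθ − cosθ·temp)/(l·(4/3 − m·cos²θ/(M+m))) = -41.027316898
ẍ = temp − m·l·θ̈·cosθ/(M+m) = 16.886728296
Euler: x'=1.728550867+0.049621·1.096246754=1.782947727, ẋ'=1.096246754+0.049621·16.886728296=1.934183099
       θ'=-0.024782888+0.049621·-0.496339535=-0.049411752, θ̇'=-0.496339535+0.049621·-41.027316898=-2.532156027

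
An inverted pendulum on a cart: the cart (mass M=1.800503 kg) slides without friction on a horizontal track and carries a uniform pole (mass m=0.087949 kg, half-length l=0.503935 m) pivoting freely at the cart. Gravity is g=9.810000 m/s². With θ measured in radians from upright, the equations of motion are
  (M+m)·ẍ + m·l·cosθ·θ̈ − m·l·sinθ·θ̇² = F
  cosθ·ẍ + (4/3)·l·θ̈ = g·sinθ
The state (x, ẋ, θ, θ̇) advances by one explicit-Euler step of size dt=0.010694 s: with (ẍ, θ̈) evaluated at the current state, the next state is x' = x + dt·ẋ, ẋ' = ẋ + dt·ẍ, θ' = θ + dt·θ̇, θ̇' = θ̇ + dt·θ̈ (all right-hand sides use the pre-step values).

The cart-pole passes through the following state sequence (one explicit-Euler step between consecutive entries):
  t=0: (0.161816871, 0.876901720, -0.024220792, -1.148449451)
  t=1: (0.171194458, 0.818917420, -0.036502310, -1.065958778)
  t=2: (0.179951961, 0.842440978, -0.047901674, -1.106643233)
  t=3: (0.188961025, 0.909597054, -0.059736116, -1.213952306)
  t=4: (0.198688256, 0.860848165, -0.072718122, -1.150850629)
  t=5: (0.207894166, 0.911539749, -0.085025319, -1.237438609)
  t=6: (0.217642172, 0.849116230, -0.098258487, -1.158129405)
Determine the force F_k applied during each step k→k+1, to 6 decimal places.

step 0→1:
  ẍ = (ẋ'−ẋ)/dt = (0.818917420−0.876901720)/0.010694 = -5.422134
  θ̈ = (θ̇'−θ̇)/dt = (-1.065958778−-1.148449451)/0.010694 = 7.713734
  sinθ=-0.024218, cosθ=0.999707
  F = (M+m)·ẍ + m·l·cosθ·θ̈ − m·l·sinθ·θ̇² = -10.239440 + 0.341777 − -0.001416 = -9.896247
step 1→2:
  ẍ = (ẋ'−ẋ)/dt = (0.842440978−0.818917420)/0.010694 = 2.199697
  θ̈ = (θ̇'−θ̇)/dt = (-1.106643233−-1.065958778)/0.010694 = -3.804419
  sinθ=-0.036494, cosθ=0.999334
  F = (M+m)·ẍ + m·l·cosθ·θ̈ − m·l·sinθ·θ̇² = 4.154022 + -0.168502 − -0.001838 = 3.987358
step 2→3:
  ẍ = (ẋ'−ẋ)/dt = (0.909597054−0.842440978)/0.010694 = 6.279790
  θ̈ = (θ̇'−θ̇)/dt = (-1.213952306−-1.106643233)/0.010694 = -10.034512
  sinθ=-0.047883, cosθ=0.998853
  F = (M+m)·ẍ + m·l·cosθ·θ̈ − m·l·sinθ·θ̇² = 11.859082 + -0.444225 − -0.002599 = 11.417456
step 3→4:
  ẍ = (ẋ'−ẋ)/dt = (0.860848165−0.909597054)/0.010694 = -4.558527
  θ̈ = (θ̇'−θ̇)/dt = (-1.150850629−-1.213952306)/0.010694 = 5.900662
  sinθ=-0.059701, cosθ=0.998216
  F = (M+m)·ẍ + m·l·cosθ·θ̈ − m·l·sinθ·θ̇² = -8.608560 + 0.261054 − -0.003899 = -8.343606
step 4→5:
  ẍ = (ẋ'−ẋ)/dt = (0.911539749−0.860848165)/0.010694 = 4.740189
  θ̈ = (θ̇'−θ̇)/dt = (-1.237438609−-1.150850629)/0.010694 = -8.096875
  sinθ=-0.072654, cosθ=0.997357
  F = (M+m)·ẍ + m·l·cosθ·θ̈ − m·l·sinθ·θ̇² = 8.951620 + -0.357910 − -0.004265 = 8.597975
step 5→6:
  ẍ = (ẋ'−ẋ)/dt = (0.849116230−0.911539749)/0.010694 = -5.837247
  θ̈ = (θ̇'−θ̇)/dt = (-1.158129405−-1.237438609)/0.010694 = 7.416234
  sinθ=-0.084923, cosθ=0.996388
  F = (M+m)·ẍ + m·l·cosθ·θ̈ − m·l·sinθ·θ̇² = -11.023361 + 0.327504 − -0.005763 = -10.690093

F_0 = -9.896247 N
F_1 = 3.987358 N
F_2 = 11.417456 N
F_3 = -8.343606 N
F_4 = 8.597975 N
F_5 = -10.690093 N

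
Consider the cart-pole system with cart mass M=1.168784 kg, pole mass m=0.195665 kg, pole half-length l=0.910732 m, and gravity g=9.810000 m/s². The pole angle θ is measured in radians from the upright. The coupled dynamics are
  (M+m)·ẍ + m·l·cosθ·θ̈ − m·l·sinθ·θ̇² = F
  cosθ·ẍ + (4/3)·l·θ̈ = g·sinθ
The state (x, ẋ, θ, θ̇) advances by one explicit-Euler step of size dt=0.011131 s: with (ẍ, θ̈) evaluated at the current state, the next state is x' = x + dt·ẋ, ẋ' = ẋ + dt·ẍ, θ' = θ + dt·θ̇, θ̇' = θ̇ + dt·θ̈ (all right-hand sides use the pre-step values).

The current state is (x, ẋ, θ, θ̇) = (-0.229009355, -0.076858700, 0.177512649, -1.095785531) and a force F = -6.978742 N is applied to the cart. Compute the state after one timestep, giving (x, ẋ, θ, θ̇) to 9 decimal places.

sinθ=0.176581858, cosθ=0.984285958
temp = (F + m·l·θ̇²·sinθ)/(M+m) = (-6.978742 + 0.037783392)/1.364449 = -5.087004797
θ̈ = (g·sinθ − cosθ·temp)/(l·(4/3 − m·cos²θ/(M+m))) = 6.195491215
ẍ = temp − m·l·θ̈·cosθ/(M+m) = -5.883427206
Euler: x'=-0.229009355+0.011131·-0.076858700=-0.229864869, ẋ'=-0.076858700+0.011131·-5.883427206=-0.142347128
       θ'=0.177512649+0.011131·-1.095785531=0.165315460, θ̇'=-1.095785531+0.011131·6.195491215=-1.026823518

(-0.229864869, -0.142347128, 0.165315460, -1.026823518)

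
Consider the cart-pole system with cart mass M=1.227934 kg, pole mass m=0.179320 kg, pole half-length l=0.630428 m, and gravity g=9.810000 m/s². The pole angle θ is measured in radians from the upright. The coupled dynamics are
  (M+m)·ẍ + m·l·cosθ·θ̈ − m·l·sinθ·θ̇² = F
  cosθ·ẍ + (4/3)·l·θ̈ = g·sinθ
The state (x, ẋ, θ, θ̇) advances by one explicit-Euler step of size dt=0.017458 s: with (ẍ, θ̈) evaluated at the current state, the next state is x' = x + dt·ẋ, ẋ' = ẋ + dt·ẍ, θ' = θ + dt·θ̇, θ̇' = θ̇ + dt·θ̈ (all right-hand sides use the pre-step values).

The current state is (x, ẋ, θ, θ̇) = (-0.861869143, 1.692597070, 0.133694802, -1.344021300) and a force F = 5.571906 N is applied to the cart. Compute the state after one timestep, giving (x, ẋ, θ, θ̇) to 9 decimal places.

sinθ=0.133296874, cosθ=0.991076154
temp = (F + m·l·θ̇²·sinθ)/(M+m) = (5.571906 + 0.027220525)/1.407254 = 3.978760426
θ̈ = (g·sinθ − cosθ·temp)/(l·(4/3 − m·cos²θ/(M+m))) = -3.460328006
ẍ = temp − m·l·θ̈·cosθ/(M+m) = 4.254256889
Euler: x'=-0.861869143+0.017458·1.692597070=-0.832319783, ẋ'=1.692597070+0.017458·4.254256889=1.766867887
       θ'=0.133694802+0.017458·-1.344021300=0.110230878, θ̇'=-1.344021300+0.017458·-3.460328006=-1.404431706

(-0.832319783, 1.766867887, 0.110230878, -1.404431706)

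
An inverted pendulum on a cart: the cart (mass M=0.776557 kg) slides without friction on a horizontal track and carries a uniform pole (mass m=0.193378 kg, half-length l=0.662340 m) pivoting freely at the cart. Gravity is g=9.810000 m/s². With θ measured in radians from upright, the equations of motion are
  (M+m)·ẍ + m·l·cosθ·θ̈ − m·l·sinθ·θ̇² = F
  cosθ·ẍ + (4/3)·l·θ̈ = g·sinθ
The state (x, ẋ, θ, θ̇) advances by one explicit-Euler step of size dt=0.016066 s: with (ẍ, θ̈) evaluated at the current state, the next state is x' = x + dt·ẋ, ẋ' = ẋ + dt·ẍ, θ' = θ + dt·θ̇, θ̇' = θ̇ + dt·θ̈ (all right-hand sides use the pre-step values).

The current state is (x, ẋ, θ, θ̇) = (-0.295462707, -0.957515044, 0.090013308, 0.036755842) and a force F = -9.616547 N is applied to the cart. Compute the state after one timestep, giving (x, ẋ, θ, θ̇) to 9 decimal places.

sinθ=0.089891803, cosθ=0.995951537
temp = (F + m·l·θ̇²·sinθ)/(M+m) = (-9.616547 + 0.000015555)/0.969935 = -9.914614325
θ̈ = (g·sinθ − cosθ·temp)/(l·(4/3 − m·cos²θ/(M+m))) = 14.301043172
ẍ = temp − m·l·θ̈·cosθ/(M+m) = -11.795452109
Euler: x'=-0.295462707+0.016066·-0.957515044=-0.310846144, ẋ'=-0.957515044+0.016066·-11.795452109=-1.147020778
       θ'=0.090013308+0.016066·0.036755842=0.090603827, θ̇'=0.036755842+0.016066·14.301043172=0.266516402

(-0.310846144, -1.147020778, 0.090603827, 0.266516402)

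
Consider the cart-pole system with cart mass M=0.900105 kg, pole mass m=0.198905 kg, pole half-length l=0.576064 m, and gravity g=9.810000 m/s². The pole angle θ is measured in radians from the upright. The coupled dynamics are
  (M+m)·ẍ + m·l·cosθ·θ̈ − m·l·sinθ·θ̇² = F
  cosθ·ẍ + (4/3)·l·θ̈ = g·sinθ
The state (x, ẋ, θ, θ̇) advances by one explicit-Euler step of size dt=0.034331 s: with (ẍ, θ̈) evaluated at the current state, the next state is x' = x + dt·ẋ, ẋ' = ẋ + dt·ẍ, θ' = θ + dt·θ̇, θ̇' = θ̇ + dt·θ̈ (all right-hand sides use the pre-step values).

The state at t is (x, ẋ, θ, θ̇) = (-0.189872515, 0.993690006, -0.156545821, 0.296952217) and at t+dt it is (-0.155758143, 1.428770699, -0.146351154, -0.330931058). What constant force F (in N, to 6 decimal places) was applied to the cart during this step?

F = 11.859478 N

ẍ = (ẋ'−ẋ)/dt = (1.428770699−0.993690006)/0.034331 = 12.673114
θ̈ = (θ̇'−θ̇)/dt = (-0.330931058−0.296952217)/0.034331 = -18.289105
sinθ=-0.155907, cosθ=0.987772
F = (M+m)·ẍ + m·l·cosθ·θ̈ − m·l·sinθ·θ̇² = 13.927880 + -2.069977 − -0.001575 = 11.859478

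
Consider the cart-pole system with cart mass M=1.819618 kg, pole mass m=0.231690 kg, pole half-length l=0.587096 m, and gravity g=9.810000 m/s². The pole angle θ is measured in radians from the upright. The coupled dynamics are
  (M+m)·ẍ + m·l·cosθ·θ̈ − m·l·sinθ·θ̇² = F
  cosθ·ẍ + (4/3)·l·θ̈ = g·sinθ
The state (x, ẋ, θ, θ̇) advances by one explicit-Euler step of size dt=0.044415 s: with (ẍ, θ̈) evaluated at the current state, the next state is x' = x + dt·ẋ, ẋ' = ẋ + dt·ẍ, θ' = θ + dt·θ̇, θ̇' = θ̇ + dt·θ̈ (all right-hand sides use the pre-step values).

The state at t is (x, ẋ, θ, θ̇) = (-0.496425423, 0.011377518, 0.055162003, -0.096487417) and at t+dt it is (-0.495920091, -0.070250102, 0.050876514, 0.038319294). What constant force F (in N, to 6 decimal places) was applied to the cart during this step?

F = -3.357816 N

ẍ = (ẋ'−ẋ)/dt = (-0.070250102−0.011377518)/0.044415 = -1.837839
θ̈ = (θ̇'−θ̇)/dt = (0.038319294−-0.096487417)/0.044415 = 3.035162
sinθ=0.055134, cosθ=0.998479
F = (M+m)·ẍ + m·l·cosθ·θ̈ − m·l·sinθ·θ̇² = -3.769974 + 0.412228 − 0.000070 = -3.357816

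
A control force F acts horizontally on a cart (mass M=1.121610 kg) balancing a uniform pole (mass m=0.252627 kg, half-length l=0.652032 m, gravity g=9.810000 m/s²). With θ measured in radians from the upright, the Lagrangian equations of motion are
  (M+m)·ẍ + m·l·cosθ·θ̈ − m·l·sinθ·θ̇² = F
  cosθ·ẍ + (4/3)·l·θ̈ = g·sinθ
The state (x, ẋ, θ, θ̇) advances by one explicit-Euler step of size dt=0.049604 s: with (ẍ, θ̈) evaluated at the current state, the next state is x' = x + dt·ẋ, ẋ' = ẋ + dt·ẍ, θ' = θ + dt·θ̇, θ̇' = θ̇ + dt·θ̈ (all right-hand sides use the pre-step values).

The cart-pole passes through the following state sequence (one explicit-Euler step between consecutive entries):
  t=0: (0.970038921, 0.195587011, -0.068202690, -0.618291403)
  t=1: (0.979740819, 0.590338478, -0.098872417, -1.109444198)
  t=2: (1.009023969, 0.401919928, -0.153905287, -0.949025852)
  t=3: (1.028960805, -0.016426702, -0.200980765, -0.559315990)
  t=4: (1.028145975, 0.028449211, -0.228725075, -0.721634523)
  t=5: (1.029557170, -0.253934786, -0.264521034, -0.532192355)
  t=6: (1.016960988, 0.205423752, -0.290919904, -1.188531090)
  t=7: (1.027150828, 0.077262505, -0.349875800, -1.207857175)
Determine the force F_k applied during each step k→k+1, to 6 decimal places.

step 0→1:
  ẍ = (ẋ'−ẋ)/dt = (0.590338478−0.195587011)/0.049604 = 7.958057
  θ̈ = (θ̇'−θ̇)/dt = (-1.109444198−-0.618291403)/0.049604 = -9.901476
  sinθ=-0.068150, cosθ=0.997675
  F = (M+m)·ẍ + m·l·cosθ·θ̈ − m·l·sinθ·θ̇² = 10.936257 + -1.627188 − -0.004291 = 9.313360
step 1→2:
  ẍ = (ẋ'−ẋ)/dt = (0.401919928−0.590338478)/0.049604 = -3.798455
  θ̈ = (θ̇'−θ̇)/dt = (-0.949025852−-1.109444198)/0.049604 = 3.233980
  sinθ=-0.098711, cosθ=0.995116
  F = (M+m)·ẍ + m·l·cosθ·θ̈ − m·l·sinθ·θ̇² = -5.219977 + 0.530102 − -0.020014 = -4.669861
step 2→3:
  ẍ = (ẋ'−ẋ)/dt = (-0.016426702−0.401919928)/0.049604 = -8.433728
  θ̈ = (θ̇'−θ̇)/dt = (-0.559315990−-0.949025852)/0.049604 = 7.856420
  sinθ=-0.153298, cosθ=0.988180
  F = (M+m)·ẍ + m·l·cosθ·θ̈ − m·l·sinθ·θ̇² = -11.589941 + 1.278820 − -0.022743 = -10.288378
step 3→4:
  ẍ = (ẋ'−ẋ)/dt = (0.028449211−-0.016426702)/0.049604 = 0.904683
  θ̈ = (θ̇'−θ̇)/dt = (-0.721634523−-0.559315990)/0.049604 = -3.272287
  sinθ=-0.199630, cosθ=0.979871
  F = (M+m)·ẍ + m·l·cosθ·θ̈ − m·l·sinθ·θ̇² = 1.243249 + -0.528164 − -0.010287 = 0.725372
step 4→5:
  ẍ = (ẋ'−ẋ)/dt = (-0.253934786−0.028449211)/0.049604 = -5.692767
  θ̈ = (θ̇'−θ̇)/dt = (-0.532192355−-0.721634523)/0.049604 = 3.819091
  sinθ=-0.226736, cosθ=0.973956
  F = (M+m)·ẍ + m·l·cosθ·θ̈ − m·l·sinθ·θ̇² = -7.823211 + 0.612700 − -0.019449 = -7.191061
step 5→6:
  ẍ = (ẋ'−ẋ)/dt = (0.205423752−-0.253934786)/0.049604 = 9.260514
  θ̈ = (θ̇'−θ̇)/dt = (-1.188531090−-0.532192355)/0.049604 = -13.231569
  sinθ=-0.261447, cosθ=0.965218
  F = (M+m)·ẍ + m·l·cosθ·θ̈ − m·l·sinθ·θ̇² = 12.726141 + -2.103707 − -0.012197 = 10.634631
step 6→7:
  ẍ = (ẋ'−ẋ)/dt = (0.077262505−0.205423752)/0.049604 = -2.583688
  θ̈ = (θ̇'−θ̇)/dt = (-1.207857175−-1.188531090)/0.049604 = -0.389607
  sinθ=-0.286834, cosθ=0.957980
  F = (M+m)·ẍ + m·l·cosθ·θ̈ − m·l·sinθ·θ̇² = -3.550599 + -0.061480 − -0.066742 = -3.545337

F_0 = 9.313360 N
F_1 = -4.669861 N
F_2 = -10.288378 N
F_3 = 0.725372 N
F_4 = -7.191061 N
F_5 = 10.634631 N
F_6 = -3.545337 N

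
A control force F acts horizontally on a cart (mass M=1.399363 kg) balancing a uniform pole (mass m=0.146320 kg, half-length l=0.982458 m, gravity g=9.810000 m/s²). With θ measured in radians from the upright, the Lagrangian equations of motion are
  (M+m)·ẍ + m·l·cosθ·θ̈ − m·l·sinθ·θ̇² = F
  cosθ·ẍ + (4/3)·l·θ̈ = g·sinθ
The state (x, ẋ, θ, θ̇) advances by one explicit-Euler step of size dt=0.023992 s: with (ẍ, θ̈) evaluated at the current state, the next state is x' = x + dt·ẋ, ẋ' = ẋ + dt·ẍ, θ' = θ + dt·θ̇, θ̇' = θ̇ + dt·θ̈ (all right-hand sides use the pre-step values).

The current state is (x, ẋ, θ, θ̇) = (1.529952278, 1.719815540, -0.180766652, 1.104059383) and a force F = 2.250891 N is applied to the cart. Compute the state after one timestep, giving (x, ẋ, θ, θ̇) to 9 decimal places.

sinθ=-0.179783786, cosθ=0.983706150
temp = (F + m·l·θ̇²·sinθ)/(M+m) = (2.250891 + -0.031503084)/1.545683 = 1.435862279
θ̈ = (g·sinθ − cosθ·temp)/(l·(4/3 − m·cos²θ/(M+m))) = -2.603511053
ẍ = temp − m·l·θ̈·cosθ/(M+m) = 1.674051481
Euler: x'=1.529952278+0.023992·1.719815540=1.571214092, ẋ'=1.719815540+0.023992·1.674051481=1.759979383
       θ'=-0.180766652+0.023992·1.104059383=-0.154278059, θ̇'=1.104059383+0.023992·-2.603511053=1.041595946

(1.571214092, 1.759979383, -0.154278059, 1.041595946)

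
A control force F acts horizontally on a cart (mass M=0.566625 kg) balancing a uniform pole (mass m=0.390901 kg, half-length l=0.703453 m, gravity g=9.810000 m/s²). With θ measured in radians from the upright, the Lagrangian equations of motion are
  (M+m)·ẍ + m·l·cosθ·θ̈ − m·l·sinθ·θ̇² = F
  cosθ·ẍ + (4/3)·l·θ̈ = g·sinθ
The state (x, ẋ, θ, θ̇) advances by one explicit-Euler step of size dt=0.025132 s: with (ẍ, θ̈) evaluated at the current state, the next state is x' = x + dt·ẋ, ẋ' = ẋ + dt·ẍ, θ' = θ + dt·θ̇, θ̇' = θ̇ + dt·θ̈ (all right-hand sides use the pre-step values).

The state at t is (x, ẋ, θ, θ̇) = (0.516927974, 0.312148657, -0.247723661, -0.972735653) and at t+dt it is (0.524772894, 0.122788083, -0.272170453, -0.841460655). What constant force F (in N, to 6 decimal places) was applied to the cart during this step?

F = -5.758324 N

ẍ = (ẋ'−ẋ)/dt = (0.122788083−0.312148657)/0.025132 = -7.534640
θ̈ = (θ̇'−θ̇)/dt = (-0.841460655−-0.972735653)/0.025132 = 5.223420
sinθ=-0.245198, cosθ=0.969473
F = (M+m)·ẍ + m·l·cosθ·θ̈ − m·l·sinθ·θ̇² = -7.214614 + 1.392492 − -0.063798 = -5.758324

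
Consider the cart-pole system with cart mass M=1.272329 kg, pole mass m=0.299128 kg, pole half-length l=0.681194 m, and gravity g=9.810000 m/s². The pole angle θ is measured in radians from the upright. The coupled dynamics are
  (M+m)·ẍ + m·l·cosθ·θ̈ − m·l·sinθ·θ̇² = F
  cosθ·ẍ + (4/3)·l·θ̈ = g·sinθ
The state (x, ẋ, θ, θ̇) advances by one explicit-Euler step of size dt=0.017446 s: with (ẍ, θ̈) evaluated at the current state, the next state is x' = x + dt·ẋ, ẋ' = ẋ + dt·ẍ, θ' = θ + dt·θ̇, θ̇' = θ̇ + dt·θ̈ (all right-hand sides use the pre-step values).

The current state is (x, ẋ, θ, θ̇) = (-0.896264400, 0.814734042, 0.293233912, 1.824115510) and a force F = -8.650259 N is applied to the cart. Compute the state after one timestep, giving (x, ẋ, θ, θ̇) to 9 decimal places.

(-0.882050550, 0.698969236, 0.325057431, 2.000599103)

sinθ=0.289049601, cosθ=0.957314122
temp = (F + m·l·θ̇²·sinθ)/(M+m) = (-8.650259 + 0.195976920)/1.571457 = -5.379900360
θ̈ = (g·sinθ − cosθ·temp)/(l·(4/3 − m·cos²θ/(M+m))) = 10.115991786
ẍ = temp − m·l·θ̈·cosθ/(M+m) = -6.635607354
Euler: x'=-0.896264400+0.017446·0.814734042=-0.882050550, ẋ'=0.814734042+0.017446·-6.635607354=0.698969236
       θ'=0.293233912+0.017446·1.824115510=0.325057431, θ̇'=1.824115510+0.017446·10.115991786=2.000599103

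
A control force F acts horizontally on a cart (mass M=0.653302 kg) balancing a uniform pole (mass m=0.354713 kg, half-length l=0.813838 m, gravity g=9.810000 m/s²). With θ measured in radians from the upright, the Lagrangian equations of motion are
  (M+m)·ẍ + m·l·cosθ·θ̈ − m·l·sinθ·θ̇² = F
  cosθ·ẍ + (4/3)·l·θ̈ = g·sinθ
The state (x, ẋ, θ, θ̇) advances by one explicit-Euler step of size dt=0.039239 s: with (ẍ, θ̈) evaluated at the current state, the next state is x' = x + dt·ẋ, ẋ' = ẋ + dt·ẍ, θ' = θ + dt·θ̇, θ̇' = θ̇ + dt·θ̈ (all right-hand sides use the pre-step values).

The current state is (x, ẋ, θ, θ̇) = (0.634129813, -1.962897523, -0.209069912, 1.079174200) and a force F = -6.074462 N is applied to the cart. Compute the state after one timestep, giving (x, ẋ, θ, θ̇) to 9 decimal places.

sinθ=-0.207550155, cosθ=0.978224378
temp = (F + m·l·θ̇²·sinθ)/(M+m) = (-6.074462 + -0.069778437)/1.008015 = -6.095385919
θ̈ = (g·sinθ − cosθ·temp)/(l·(4/3 − m·cos²θ/(M+m))) = 4.841242333
ẍ = temp − m·l·θ̈·cosθ/(M+m) = -7.451647247
Euler: x'=0.634129813+0.039239·-1.962897523=0.557107677, ẋ'=-1.962897523+0.039239·-7.451647247=-2.255292709
       θ'=-0.209069912+0.039239·1.079174200=-0.166724196, θ̇'=1.079174200+0.039239·4.841242333=1.269139708

(0.557107677, -2.255292709, -0.166724196, 1.269139708)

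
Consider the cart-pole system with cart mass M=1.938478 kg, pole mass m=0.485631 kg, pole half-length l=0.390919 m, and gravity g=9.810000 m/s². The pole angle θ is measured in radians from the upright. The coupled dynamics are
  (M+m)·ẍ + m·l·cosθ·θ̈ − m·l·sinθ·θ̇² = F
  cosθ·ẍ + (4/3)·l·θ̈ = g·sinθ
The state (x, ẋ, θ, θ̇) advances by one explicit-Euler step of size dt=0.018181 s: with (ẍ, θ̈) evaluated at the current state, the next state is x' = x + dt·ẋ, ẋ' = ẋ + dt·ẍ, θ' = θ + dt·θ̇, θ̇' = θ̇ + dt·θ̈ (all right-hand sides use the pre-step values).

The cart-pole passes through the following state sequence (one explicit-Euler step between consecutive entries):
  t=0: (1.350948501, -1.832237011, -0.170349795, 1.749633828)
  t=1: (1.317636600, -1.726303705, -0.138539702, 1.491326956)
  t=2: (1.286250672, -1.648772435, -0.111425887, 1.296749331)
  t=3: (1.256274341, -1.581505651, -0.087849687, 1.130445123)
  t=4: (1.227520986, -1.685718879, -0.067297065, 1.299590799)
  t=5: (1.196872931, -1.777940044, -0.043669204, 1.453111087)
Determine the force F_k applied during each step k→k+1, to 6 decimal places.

F_0 = 11.564671 N
F_1 = 8.383432 N
F_2 = 7.278565 N
F_3 = -12.114298 N
F_4 = -10.675071 N

step 0→1:
  ẍ = (ẋ'−ẋ)/dt = (-1.726303705−-1.832237011)/0.018181 = 5.826594
  θ̈ = (θ̇'−θ̇)/dt = (1.491326956−1.749633828)/0.018181 = -14.207517
  sinθ=-0.169527, cosθ=0.985526
  F = (M+m)·ẍ + m·l·cosθ·θ̈ − m·l·sinθ·θ̇² = 14.124299 + -2.658149 − -0.098521 = 11.564671
step 1→2:
  ẍ = (ẋ'−ẋ)/dt = (-1.648772435−-1.726303705)/0.018181 = 4.264412
  θ̈ = (θ̇'−θ̇)/dt = (1.296749331−1.491326956)/0.018181 = -10.702251
  sinθ=-0.138097, cosθ=0.990419
  F = (M+m)·ẍ + m·l·cosθ·θ̈ − m·l·sinθ·θ̇² = 10.337399 + -2.012274 − -0.058307 = 8.383432
step 2→3:
  ẍ = (ẋ'−ẋ)/dt = (-1.581505651−-1.648772435)/0.018181 = 3.699840
  θ̈ = (θ̇'−θ̇)/dt = (1.130445123−1.296749331)/0.018181 = -9.147143
  sinθ=-0.111195, cosθ=0.993799
  F = (M+m)·ẍ + m·l·cosθ·θ̈ − m·l·sinθ·θ̇² = 8.968815 + -1.725747 − -0.035497 = 7.278565
step 3→4:
  ẍ = (ẋ'−ẋ)/dt = (-1.685718879−-1.581505651)/0.018181 = -5.731985
  θ̈ = (θ̇'−θ̇)/dt = (1.299590799−1.130445123)/0.018181 = 9.303431
  sinθ=-0.087737, cosθ=0.996144
  F = (M+m)·ẍ + m·l·cosθ·θ̈ − m·l·sinθ·θ̇² = -13.894958 + 1.759375 − -0.021285 = -12.114298
step 4→5:
  ẍ = (ẋ'−ẋ)/dt = (-1.777940044−-1.685718879)/0.018181 = -5.072392
  θ̈ = (θ̇'−θ̇)/dt = (1.453111087−1.299590799)/0.018181 = 8.443996
  sinθ=-0.067246, cosθ=0.997736
  F = (M+m)·ẍ + m·l·cosθ·θ̈ − m·l·sinθ·θ̇² = -12.296032 + 1.599400 − -0.021561 = -10.675071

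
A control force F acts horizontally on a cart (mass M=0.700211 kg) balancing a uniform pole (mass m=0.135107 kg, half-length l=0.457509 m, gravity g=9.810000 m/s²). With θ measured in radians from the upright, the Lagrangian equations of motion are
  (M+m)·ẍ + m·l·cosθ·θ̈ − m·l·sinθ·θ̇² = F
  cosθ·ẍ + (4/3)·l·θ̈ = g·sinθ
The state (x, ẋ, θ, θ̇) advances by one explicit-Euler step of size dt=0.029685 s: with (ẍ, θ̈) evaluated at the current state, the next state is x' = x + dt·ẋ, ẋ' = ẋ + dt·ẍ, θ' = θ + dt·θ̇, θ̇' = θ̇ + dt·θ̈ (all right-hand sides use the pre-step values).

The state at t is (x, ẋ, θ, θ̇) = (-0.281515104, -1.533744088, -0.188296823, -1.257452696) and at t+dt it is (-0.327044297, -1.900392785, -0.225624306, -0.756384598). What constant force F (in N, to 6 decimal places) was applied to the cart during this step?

ẍ = (ẋ'−ẋ)/dt = (-1.900392785−-1.533744088)/0.029685 = -12.351312
θ̈ = (θ̇'−θ̇)/dt = (-0.756384598−-1.257452696)/0.029685 = 16.879505
sinθ=-0.187186, cosθ=0.982324
F = (M+m)·ẍ + m·l·cosθ·θ̈ − m·l·sinθ·θ̇² = -10.317273 + 1.024925 − -0.018295 = -9.274053

F = -9.274053 N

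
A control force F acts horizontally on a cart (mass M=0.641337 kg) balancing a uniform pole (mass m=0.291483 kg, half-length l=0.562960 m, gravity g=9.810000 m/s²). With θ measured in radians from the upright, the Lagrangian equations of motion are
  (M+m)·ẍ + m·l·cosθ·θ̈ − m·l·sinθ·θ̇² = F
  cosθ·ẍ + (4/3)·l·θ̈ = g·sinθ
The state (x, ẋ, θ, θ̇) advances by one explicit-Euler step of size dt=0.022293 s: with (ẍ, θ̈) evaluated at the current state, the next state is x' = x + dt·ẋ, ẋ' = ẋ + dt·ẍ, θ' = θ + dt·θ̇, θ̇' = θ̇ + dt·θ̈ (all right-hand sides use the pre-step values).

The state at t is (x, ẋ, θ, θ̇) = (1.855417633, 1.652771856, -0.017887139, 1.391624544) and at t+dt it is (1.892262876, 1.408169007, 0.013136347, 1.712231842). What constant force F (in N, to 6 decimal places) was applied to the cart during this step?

ẍ = (ẋ'−ẋ)/dt = (1.408169007−1.652771856)/0.022293 = -10.972182
θ̈ = (θ̇'−θ̇)/dt = (1.712231842−1.391624544)/0.022293 = 14.381523
sinθ=-0.017886, cosθ=0.999840
F = (M+m)·ẍ + m·l·cosθ·θ̈ − m·l·sinθ·θ̇² = -10.235071 + 2.359534 − -0.005684 = -7.869853

F = -7.869853 N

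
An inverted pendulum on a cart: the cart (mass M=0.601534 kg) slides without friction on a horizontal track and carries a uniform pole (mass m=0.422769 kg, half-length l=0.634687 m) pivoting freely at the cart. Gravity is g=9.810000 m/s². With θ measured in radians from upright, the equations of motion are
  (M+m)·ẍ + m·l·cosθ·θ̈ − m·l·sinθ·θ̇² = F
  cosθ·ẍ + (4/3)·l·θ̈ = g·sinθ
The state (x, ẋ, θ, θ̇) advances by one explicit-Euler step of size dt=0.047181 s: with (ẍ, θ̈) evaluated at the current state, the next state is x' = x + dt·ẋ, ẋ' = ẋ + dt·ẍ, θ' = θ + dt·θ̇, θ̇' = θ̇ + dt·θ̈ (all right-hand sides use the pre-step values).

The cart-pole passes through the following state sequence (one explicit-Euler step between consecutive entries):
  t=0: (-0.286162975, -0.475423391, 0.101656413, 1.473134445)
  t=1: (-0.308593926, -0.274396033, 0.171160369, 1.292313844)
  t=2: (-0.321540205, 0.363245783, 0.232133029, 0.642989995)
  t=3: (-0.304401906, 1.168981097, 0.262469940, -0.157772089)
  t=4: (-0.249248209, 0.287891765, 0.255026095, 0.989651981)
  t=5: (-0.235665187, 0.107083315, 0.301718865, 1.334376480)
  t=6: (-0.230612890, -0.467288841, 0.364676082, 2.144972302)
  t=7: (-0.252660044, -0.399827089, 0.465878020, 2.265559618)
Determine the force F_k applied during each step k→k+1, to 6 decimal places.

step 0→1:
  ẍ = (ẋ'−ẋ)/dt = (-0.274396033−-0.475423391)/0.047181 = 4.260769
  θ̈ = (θ̇'−θ̇)/dt = (1.292313844−1.473134445)/0.047181 = -3.832488
  sinθ=0.101481, cosθ=0.994837
  F = (M+m)·ẍ + m·l·cosθ·θ̈ − m·l·sinθ·θ̇² = 4.364319 + -1.023047 − 0.059093 = 3.282179
step 1→2:
  ẍ = (ẋ'−ẋ)/dt = (0.363245783−-0.274396033)/0.047181 = 13.514801
  θ̈ = (θ̇'−θ̇)/dt = (0.642989995−1.292313844)/0.047181 = -13.762401
  sinθ=0.170326, cosθ=0.985388
  F = (M+m)·ẍ + m·l·cosθ·θ̈ − m·l·sinθ·θ̇² = 13.843251 + -3.638850 − 0.076327 = 10.128074
step 2→3:
  ẍ = (ẋ'−ẋ)/dt = (1.168981097−0.363245783)/0.047181 = 17.077538
  θ̈ = (θ̇'−θ̇)/dt = (-0.157772089−0.642989995)/0.047181 = -16.972130
  sinθ=0.230054, cosθ=0.973178
  F = (M+m)·ẍ + m·l·cosθ·θ̈ − m·l·sinθ·θ̇² = 17.492573 + -4.431914 − 0.025521 = 13.035138
step 3→4:
  ẍ = (ẋ'−ẋ)/dt = (0.287891765−1.168981097)/0.047181 = -18.674664
  θ̈ = (θ̇'−θ̇)/dt = (0.989651981−-0.157772089)/0.047181 = 24.319622
  sinθ=0.259467, cosθ=0.965752
  F = (M+m)·ẍ + m·l·cosθ·θ̈ − m·l·sinθ·θ̇² = -19.128515 + 6.302099 − 0.001733 = -12.828149
step 4→5:
  ẍ = (ẋ'−ẋ)/dt = (0.107083315−0.287891765)/0.047181 = -3.832230
  θ̈ = (θ̇'−θ̇)/dt = (1.334376480−0.989651981)/0.047181 = 7.306426
  sinθ=0.252271, cosθ=0.967657
  F = (M+m)·ẍ + m·l·cosθ·θ̈ − m·l·sinθ·θ̇² = -3.925365 + 1.897095 − 0.066297 = -2.094567
step 5→6:
  ẍ = (ẋ'−ẋ)/dt = (-0.467288841−0.107083315)/0.047181 = -12.173802
  θ̈ = (θ̇'−θ̇)/dt = (2.144972302−1.334376480)/0.047181 = 17.180556
  sinθ=0.297162, cosθ=0.954827
  F = (M+m)·ẍ + m·l·cosθ·θ̈ − m·l·sinθ·θ̇² = -12.469662 + 4.401743 − 0.141975 = -8.209894
step 6→7:
  ẍ = (ẋ'−ẋ)/dt = (-0.399827089−-0.467288841)/0.047181 = 1.429850
  θ̈ = (θ̇'−θ̇)/dt = (2.265559618−2.144972302)/0.047181 = 2.555845
  sinθ=0.356647, cosθ=0.934239
  F = (M+m)·ẍ + m·l·cosθ·θ̈ − m·l·sinθ·θ̇² = 1.464600 + 0.640701 − 0.440296 = 1.665005

F_0 = 3.282179 N
F_1 = 10.128074 N
F_2 = 13.035138 N
F_3 = -12.828149 N
F_4 = -2.094567 N
F_5 = -8.209894 N
F_6 = 1.665005 N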